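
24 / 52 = 6 / 13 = 0.46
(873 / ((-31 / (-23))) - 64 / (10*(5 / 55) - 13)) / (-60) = -2692331 / 247380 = -10.88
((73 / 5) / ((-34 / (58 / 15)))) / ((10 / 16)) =-16936 / 6375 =-2.66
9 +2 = 11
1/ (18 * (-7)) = -1/ 126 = -0.01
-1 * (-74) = 74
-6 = -6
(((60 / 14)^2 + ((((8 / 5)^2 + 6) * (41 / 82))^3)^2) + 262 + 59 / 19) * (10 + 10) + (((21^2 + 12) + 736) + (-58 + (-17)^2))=5910999127160676 / 45458984375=130029.28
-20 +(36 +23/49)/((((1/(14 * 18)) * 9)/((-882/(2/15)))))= -6754880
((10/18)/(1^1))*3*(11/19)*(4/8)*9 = 165/38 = 4.34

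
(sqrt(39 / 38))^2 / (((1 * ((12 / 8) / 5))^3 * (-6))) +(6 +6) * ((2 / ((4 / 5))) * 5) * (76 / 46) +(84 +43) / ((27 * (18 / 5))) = 242.80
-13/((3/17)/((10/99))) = -2210/297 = -7.44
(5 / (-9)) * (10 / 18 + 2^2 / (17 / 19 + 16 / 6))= -0.93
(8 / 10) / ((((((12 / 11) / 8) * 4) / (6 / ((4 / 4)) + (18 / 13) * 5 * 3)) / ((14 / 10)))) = 54.97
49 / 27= 1.81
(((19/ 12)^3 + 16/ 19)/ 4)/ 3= 157969/ 393984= 0.40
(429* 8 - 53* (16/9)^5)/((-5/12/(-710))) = 83542371520/19683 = 4244392.19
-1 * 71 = -71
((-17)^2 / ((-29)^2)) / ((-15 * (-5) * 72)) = 289 / 4541400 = 0.00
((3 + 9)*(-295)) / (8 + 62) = -354 / 7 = -50.57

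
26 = 26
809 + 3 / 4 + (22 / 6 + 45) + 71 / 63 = 216605 / 252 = 859.54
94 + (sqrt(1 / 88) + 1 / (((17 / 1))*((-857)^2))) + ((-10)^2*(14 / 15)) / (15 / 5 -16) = sqrt(22) / 44 + 42276353377 / 486939687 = 86.93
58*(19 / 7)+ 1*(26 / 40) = 22131 / 140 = 158.08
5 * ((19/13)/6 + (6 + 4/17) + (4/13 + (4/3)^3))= 546395/11934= 45.78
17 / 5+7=52 / 5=10.40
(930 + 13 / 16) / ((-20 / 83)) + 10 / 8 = -1235719 / 320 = -3861.62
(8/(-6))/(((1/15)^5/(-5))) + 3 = 5062503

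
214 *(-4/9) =-856/9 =-95.11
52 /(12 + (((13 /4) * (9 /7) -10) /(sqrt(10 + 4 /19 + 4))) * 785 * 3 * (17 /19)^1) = -633428432 * sqrt(570) /946316590901 -55770624 /946316590901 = -0.02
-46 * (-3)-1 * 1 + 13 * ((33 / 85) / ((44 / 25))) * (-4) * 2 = 1939 / 17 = 114.06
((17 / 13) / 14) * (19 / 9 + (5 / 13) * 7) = 4777 / 10647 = 0.45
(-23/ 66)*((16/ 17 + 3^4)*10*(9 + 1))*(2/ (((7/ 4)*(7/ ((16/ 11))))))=-29292800/ 43197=-678.12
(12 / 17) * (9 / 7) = 0.91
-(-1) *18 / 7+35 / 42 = 143 / 42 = 3.40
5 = 5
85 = 85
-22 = -22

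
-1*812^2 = -659344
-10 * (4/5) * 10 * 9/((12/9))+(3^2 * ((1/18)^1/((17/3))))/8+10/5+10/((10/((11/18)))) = -1315501/2448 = -537.38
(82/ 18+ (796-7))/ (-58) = -3571/ 261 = -13.68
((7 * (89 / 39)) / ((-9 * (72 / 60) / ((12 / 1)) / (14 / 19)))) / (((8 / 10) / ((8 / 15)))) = -174440 / 20007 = -8.72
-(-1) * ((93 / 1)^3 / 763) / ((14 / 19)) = 15282783 / 10682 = 1430.70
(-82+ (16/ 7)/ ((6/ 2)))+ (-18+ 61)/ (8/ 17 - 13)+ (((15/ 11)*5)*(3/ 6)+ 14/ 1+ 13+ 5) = -538619/ 10934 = -49.26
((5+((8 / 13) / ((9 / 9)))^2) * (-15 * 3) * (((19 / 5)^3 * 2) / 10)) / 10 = -56113479 / 211250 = -265.63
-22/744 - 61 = -61.03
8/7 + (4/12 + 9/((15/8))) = 659/105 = 6.28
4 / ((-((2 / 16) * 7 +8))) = -32 / 71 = -0.45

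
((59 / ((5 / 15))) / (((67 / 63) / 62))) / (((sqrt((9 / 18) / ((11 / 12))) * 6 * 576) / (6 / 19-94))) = -5697335 * sqrt(66) / 122208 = -378.74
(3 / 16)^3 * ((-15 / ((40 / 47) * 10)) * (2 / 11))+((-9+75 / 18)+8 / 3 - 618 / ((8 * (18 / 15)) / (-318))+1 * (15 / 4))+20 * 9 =111664075619 / 5406720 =20652.83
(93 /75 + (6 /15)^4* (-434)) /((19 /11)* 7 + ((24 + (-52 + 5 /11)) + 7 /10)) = 0.67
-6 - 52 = -58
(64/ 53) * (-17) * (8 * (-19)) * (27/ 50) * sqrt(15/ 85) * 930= 24427008 * sqrt(51)/ 265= 658278.22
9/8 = 1.12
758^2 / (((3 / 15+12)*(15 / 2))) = 6279.39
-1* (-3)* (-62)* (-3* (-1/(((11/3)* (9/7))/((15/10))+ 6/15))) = -315/2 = -157.50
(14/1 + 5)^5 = 2476099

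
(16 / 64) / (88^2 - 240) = 1 / 30016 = 0.00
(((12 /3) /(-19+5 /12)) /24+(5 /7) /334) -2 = -1046309 /521374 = -2.01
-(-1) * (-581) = -581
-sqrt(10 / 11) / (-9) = sqrt(110) / 99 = 0.11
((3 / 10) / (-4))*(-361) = 1083 / 40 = 27.08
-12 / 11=-1.09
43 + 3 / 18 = 259 / 6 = 43.17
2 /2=1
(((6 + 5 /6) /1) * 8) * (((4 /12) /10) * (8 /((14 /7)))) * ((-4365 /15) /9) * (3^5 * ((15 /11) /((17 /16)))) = -13744512 /187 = -73500.06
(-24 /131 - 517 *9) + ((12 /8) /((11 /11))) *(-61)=-1243107 /262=-4744.68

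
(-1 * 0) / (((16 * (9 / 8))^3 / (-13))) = 0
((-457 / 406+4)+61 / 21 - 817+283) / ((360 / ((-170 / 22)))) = 10937341 / 964656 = 11.34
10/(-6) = -5/3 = -1.67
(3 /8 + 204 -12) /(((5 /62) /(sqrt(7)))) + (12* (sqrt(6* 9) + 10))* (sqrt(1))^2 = 36* sqrt(6) + 120 + 47709* sqrt(7) /20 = 6519.49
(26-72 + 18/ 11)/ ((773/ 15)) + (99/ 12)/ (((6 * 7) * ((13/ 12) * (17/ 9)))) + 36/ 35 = 0.26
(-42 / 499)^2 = 1764 / 249001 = 0.01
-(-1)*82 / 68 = 41 / 34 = 1.21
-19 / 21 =-0.90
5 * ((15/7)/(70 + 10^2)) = 15/238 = 0.06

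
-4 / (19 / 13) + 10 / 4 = -9 / 38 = -0.24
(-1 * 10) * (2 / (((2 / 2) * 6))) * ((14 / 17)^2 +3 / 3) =-4850 / 867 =-5.59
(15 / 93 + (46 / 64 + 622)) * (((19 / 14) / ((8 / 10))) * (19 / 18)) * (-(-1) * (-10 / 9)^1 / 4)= -796645775 / 2571264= -309.83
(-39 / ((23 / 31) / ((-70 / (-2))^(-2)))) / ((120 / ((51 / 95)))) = -20553 / 107065000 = -0.00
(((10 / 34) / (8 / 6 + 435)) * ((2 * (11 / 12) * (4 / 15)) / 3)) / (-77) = -0.00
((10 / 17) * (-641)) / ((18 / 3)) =-3205 / 51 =-62.84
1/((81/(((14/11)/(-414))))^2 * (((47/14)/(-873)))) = -66542/177644369727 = -0.00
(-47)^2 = 2209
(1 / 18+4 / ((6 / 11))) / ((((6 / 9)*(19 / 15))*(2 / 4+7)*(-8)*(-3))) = 7 / 144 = 0.05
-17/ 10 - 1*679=-6807/ 10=-680.70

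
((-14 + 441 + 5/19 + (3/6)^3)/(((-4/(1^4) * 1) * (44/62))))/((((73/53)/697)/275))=-1859843591825/88768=-20951734.77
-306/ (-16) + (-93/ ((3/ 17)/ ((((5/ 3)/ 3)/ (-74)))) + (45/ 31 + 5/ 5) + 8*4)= 4751311/ 82584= 57.53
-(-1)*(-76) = -76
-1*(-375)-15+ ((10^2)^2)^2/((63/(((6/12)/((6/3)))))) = 25022680/63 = 397185.40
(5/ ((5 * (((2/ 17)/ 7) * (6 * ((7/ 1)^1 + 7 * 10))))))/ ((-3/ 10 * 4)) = -85/ 792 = -0.11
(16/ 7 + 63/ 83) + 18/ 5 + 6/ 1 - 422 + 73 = -977112/ 2905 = -336.36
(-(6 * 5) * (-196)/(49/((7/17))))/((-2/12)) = -5040/17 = -296.47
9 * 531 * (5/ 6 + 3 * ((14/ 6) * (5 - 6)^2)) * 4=149742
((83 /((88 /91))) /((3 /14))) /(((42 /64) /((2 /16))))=7553 /99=76.29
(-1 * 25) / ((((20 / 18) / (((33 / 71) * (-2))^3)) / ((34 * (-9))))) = -1979409960 / 357911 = -5530.45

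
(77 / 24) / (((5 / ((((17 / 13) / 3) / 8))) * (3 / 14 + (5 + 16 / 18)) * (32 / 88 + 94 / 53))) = 763147 / 284714560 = 0.00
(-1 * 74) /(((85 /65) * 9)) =-962 /153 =-6.29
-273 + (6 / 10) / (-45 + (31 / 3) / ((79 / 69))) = -3879567 / 14210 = -273.02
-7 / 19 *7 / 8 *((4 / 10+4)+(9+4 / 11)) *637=-23628241 / 8360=-2826.34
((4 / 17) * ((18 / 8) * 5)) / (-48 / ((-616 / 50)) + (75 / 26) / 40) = 48048 / 72029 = 0.67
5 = 5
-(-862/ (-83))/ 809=-862/ 67147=-0.01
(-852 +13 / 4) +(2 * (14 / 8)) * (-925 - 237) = -19663 / 4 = -4915.75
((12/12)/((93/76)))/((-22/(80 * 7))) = -21280/1023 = -20.80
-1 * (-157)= 157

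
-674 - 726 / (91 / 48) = -1056.95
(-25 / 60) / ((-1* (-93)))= -5 / 1116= -0.00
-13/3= -4.33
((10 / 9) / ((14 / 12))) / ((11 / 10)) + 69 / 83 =32539 / 19173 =1.70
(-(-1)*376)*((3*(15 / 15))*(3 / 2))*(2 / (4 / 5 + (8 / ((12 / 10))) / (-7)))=-44415 / 2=-22207.50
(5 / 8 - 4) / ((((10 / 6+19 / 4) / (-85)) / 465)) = 3201525 / 154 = 20789.12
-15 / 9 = -5 / 3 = -1.67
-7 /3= -2.33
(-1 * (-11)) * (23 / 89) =253 / 89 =2.84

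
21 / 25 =0.84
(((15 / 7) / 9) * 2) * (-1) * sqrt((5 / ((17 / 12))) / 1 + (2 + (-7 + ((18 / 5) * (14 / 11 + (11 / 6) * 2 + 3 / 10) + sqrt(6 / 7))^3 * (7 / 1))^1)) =-2 * sqrt(3460363246187925 * sqrt(42) + 153266629059529216) / 7559475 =-110.90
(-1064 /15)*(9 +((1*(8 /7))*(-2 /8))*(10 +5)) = -1672 /5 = -334.40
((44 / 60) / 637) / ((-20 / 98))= -11 / 1950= -0.01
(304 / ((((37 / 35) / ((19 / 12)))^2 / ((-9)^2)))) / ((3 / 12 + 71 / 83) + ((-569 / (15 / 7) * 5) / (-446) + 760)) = 16795912461300 / 232331321189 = 72.29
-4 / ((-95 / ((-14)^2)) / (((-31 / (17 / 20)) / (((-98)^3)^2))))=-31 / 91239505427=-0.00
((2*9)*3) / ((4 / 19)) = 513 / 2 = 256.50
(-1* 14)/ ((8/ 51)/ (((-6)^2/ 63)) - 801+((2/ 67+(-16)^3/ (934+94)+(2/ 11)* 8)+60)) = 135238026/ 7179453823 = 0.02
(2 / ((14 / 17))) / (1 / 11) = 187 / 7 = 26.71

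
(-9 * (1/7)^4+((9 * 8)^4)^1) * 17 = 1096910180199/2401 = 456855551.94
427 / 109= 3.92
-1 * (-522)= 522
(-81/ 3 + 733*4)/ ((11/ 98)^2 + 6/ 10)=139498100/ 29417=4742.09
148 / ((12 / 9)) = 111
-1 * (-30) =30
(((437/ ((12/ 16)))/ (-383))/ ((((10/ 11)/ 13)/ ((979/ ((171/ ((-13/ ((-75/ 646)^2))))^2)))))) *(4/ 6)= -19951232618858542144/ 44171419921875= -451677.41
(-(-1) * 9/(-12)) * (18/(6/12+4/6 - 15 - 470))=81/2903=0.03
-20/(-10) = 2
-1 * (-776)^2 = -602176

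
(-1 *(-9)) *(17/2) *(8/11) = 612/11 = 55.64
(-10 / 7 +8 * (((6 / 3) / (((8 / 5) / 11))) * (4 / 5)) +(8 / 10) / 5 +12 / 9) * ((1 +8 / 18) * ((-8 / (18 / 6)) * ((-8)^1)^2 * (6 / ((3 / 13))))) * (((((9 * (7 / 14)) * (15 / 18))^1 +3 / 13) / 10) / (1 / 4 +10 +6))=-544451584 / 39375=-13827.34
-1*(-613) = 613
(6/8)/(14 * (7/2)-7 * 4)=0.04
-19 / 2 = -9.50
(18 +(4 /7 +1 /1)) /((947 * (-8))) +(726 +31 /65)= 2504215167 /3447080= 726.47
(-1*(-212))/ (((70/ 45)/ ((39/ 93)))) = 12402/ 217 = 57.15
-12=-12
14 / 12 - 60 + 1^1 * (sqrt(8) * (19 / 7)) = -353 / 6 + 38 * sqrt(2) / 7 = -51.16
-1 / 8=-0.12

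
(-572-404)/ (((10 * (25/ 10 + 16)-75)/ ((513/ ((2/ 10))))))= -250344/ 11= -22758.55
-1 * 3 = -3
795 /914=0.87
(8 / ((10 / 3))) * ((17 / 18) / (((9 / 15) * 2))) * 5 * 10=94.44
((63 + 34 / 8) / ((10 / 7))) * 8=1883 / 5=376.60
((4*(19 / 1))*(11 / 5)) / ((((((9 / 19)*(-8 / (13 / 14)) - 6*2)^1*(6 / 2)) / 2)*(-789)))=103246 / 11752155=0.01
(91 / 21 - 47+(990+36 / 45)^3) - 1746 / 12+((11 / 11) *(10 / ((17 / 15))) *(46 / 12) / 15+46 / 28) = 14468212736016 / 14875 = 972652957.04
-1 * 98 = -98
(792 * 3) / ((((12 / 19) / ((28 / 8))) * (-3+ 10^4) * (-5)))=-13167 / 49985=-0.26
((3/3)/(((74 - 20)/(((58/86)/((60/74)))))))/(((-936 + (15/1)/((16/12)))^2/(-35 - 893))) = -0.00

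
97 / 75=1.29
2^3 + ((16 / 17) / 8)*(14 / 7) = 140 / 17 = 8.24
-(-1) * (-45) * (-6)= 270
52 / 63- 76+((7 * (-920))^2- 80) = 2612827024 / 63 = 41473444.83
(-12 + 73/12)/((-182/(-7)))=-0.23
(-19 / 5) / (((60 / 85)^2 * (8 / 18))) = -5491 / 320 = -17.16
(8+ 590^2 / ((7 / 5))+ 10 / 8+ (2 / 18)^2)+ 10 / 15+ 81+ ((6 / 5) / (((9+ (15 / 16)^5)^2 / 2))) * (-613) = 3620286353440641007967 / 14555774161667340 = 248718.23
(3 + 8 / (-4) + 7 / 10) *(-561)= -9537 / 10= -953.70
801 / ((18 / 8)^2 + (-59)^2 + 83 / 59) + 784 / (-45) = -2547035584 / 148147695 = -17.19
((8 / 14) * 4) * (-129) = -294.86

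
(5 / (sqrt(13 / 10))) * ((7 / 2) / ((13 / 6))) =105 * sqrt(130) / 169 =7.08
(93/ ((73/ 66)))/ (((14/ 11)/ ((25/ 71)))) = 843975/ 36281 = 23.26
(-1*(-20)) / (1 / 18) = 360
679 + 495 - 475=699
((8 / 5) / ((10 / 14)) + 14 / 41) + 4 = 6.58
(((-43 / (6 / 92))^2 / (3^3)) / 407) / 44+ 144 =144.90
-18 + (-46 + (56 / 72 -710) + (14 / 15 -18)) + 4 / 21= -248881 / 315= -790.10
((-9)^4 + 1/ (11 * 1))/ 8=18043/ 22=820.14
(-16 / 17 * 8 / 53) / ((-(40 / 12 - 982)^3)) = -27 / 178148830252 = -0.00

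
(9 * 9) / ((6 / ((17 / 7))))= 459 / 14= 32.79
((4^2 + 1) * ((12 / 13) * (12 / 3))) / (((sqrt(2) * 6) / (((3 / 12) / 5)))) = 17 * sqrt(2) / 65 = 0.37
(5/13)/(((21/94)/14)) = 24.10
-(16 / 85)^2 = -256 / 7225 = -0.04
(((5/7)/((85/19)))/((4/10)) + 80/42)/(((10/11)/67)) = 34639/204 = 169.80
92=92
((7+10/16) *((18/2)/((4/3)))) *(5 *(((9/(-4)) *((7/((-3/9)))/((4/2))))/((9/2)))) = 172935/128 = 1351.05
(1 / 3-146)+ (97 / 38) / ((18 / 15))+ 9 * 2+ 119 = -6.54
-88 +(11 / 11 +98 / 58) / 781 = -1993034 / 22649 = -88.00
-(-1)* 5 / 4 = 5 / 4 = 1.25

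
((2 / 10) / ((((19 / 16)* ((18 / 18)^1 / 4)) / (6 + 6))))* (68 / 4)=13056 / 95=137.43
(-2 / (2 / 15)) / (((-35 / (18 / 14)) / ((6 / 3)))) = 54 / 49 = 1.10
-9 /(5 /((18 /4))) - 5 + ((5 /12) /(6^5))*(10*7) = -3055093 /233280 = -13.10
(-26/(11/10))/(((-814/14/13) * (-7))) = -3380/4477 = -0.75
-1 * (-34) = 34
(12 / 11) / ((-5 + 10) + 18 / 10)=30 / 187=0.16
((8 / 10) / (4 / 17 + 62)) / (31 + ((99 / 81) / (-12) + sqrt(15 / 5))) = 0.00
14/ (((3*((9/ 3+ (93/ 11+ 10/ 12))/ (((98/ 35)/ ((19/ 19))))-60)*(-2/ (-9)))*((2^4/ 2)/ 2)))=-4851/ 51385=-0.09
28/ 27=1.04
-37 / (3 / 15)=-185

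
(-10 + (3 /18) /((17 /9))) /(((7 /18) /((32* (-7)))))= 97056 /17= 5709.18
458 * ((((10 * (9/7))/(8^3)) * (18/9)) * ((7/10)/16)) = 2061/2048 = 1.01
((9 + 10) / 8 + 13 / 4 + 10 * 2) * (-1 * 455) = -93275 / 8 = -11659.38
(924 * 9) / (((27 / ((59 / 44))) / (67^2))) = 1853957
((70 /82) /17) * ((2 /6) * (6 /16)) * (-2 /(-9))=35 /25092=0.00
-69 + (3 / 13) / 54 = -16145 / 234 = -69.00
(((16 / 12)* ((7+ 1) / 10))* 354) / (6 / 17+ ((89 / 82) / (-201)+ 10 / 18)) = 1587018816 / 3795635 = 418.12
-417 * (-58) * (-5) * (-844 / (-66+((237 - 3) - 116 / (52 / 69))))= 442281320 / 61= 7250513.44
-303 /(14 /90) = -13635 /7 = -1947.86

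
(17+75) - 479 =-387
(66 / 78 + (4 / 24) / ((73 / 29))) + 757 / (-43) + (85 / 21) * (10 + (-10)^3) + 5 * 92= -6108035671 / 1713894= -3563.84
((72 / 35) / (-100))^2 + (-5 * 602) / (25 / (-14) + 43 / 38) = 306502684438 / 66609375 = 4601.49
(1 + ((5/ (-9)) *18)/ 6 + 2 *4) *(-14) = -308/ 3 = -102.67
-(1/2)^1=-1/2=-0.50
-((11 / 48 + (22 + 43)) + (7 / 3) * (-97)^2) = -352313 / 16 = -22019.56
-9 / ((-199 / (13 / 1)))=117 / 199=0.59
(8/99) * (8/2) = 0.32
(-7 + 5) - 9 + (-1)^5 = -12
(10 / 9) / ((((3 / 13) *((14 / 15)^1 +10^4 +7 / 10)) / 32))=41600 / 2700441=0.02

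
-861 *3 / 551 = -2583 / 551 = -4.69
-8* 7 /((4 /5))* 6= -420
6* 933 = 5598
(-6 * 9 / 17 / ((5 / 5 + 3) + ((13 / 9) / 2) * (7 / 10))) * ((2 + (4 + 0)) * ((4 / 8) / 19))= -29160 / 261953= -0.11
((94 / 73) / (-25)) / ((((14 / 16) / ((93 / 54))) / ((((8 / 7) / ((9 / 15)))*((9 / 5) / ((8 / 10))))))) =-23312 / 53655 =-0.43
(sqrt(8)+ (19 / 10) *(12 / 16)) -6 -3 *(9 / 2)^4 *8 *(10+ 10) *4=-31492983 / 40+ 2 *sqrt(2)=-787321.75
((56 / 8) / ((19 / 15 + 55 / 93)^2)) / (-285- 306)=-168175 / 49019904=-0.00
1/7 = 0.14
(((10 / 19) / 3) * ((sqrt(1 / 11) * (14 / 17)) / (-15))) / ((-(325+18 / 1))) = 4 * sqrt(11) / 1566873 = 0.00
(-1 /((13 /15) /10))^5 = -204521.77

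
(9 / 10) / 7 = 9 / 70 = 0.13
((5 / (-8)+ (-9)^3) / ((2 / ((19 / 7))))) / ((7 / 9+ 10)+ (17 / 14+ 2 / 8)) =-80.89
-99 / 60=-33 / 20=-1.65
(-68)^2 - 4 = 4620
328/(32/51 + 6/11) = 92004/329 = 279.65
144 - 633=-489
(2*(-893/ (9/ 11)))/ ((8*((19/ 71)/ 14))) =-256949/ 18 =-14274.94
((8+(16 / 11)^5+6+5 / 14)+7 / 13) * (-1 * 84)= -3764700558 / 2093663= -1798.14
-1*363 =-363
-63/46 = -1.37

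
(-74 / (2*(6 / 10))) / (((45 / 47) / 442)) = -768638 / 27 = -28468.07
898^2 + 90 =806494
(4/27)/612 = 1/4131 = 0.00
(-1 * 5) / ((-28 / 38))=6.79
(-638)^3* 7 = -1817858504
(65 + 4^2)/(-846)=-9/94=-0.10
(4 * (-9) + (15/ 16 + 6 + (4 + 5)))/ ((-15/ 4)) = 107/ 20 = 5.35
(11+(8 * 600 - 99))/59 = 4712/59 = 79.86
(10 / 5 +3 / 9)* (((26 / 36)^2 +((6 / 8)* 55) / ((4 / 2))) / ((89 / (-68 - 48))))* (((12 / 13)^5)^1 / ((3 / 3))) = -1424235008 / 33045077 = -43.10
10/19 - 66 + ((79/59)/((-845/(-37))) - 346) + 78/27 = -3482769307/8525205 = -408.53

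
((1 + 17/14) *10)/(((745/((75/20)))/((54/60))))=0.10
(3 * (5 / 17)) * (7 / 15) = 7 / 17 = 0.41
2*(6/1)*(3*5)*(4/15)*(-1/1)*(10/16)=-30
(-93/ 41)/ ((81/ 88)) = -2728/ 1107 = -2.46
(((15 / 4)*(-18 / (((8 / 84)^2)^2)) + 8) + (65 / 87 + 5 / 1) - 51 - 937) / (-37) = 2286891665 / 103008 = 22201.11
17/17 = 1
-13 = -13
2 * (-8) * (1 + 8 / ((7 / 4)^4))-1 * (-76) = 111292 / 2401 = 46.35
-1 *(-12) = 12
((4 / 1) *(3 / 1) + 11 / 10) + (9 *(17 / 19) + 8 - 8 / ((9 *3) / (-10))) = 164753 / 5130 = 32.12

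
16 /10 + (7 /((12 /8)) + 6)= 184 /15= 12.27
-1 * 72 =-72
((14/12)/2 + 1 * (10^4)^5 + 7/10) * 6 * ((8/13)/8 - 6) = -462000000000000000005929/130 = -3553846153846153846199.45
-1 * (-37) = 37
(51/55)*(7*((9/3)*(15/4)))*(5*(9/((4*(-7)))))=-20655/176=-117.36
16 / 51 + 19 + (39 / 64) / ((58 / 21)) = 3698089 / 189312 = 19.53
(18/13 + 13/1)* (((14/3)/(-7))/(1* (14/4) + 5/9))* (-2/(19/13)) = 4488/1387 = 3.24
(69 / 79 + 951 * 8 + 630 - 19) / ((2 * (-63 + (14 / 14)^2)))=-324685 / 4898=-66.29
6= 6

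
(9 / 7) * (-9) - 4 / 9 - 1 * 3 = -946 / 63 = -15.02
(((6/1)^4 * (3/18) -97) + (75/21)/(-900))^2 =899220169/63504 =14160.06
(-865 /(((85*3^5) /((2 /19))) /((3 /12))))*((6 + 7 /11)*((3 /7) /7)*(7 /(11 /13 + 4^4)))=-164177 /13453171578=-0.00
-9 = -9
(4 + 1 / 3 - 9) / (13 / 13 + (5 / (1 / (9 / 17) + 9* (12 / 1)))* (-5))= -6923 / 1146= -6.04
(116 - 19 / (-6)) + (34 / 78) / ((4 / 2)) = 1552 / 13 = 119.38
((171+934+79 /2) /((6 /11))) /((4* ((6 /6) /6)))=25179 /8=3147.38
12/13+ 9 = 129/13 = 9.92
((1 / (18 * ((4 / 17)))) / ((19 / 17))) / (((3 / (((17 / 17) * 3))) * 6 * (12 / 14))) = 2023 / 49248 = 0.04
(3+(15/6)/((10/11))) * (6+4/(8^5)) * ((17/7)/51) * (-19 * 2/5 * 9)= -64439583/573440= -112.37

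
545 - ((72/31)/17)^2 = 544.98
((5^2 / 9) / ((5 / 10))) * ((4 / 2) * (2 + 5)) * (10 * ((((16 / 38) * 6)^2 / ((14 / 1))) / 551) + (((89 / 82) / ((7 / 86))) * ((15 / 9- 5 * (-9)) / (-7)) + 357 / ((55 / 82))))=83525138895080 / 2422139247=34484.04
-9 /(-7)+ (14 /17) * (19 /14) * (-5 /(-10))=439 /238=1.84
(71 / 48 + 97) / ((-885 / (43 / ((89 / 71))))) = -14431531 / 3780720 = -3.82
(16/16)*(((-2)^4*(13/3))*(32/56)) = 832/21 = 39.62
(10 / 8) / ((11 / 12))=15 / 11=1.36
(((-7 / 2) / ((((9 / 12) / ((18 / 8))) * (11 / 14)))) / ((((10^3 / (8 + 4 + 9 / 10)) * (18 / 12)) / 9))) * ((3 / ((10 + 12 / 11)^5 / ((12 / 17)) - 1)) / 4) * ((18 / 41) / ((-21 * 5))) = 3212659989 / 235472458255150000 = 0.00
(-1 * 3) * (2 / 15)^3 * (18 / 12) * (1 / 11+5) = -224 / 4125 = -0.05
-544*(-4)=2176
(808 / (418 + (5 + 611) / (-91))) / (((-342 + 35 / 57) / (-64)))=6386432 / 17337969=0.37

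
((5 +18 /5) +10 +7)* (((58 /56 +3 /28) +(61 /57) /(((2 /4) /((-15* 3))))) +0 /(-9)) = -1620224 /665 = -2436.43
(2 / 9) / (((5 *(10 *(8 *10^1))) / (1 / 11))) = 1 / 198000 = 0.00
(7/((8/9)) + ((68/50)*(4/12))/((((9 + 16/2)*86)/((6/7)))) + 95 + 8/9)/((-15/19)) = -1068168961/8127000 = -131.43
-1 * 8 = -8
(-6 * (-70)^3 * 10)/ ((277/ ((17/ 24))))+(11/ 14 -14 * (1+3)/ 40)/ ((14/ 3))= 14285914267/ 271460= 52626.22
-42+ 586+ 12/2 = 550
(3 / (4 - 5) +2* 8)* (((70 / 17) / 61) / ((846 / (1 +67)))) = 1820 / 25803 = 0.07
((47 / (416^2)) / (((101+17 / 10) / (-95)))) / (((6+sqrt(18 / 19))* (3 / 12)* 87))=-424175 / 214540530048+22325* sqrt(38) / 429081060096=-0.00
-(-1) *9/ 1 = 9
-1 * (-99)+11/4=407/4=101.75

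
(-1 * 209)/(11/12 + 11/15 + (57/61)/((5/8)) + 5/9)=-2294820/40633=-56.48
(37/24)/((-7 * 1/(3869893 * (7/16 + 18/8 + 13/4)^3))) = -122764131902375/688128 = -178403046.97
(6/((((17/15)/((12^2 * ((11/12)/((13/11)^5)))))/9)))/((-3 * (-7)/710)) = 4075298924400/44183867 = 92235.00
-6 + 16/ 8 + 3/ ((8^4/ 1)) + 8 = 4.00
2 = 2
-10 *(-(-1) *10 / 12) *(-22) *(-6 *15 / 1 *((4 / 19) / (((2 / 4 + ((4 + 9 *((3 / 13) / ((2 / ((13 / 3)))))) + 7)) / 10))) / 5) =-8250 / 19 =-434.21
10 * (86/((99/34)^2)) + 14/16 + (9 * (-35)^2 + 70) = 877958647/78408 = 11197.31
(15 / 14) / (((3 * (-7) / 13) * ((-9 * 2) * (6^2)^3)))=65 / 82301184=0.00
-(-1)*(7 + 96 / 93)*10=2490 / 31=80.32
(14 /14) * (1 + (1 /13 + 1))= 27 /13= 2.08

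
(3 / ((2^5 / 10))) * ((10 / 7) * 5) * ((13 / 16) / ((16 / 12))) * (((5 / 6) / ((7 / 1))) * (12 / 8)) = 73125 / 100352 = 0.73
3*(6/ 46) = 9/ 23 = 0.39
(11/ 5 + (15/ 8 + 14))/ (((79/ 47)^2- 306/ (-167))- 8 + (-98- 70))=-266716869/ 2528349080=-0.11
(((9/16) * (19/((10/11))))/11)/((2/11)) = 1881/320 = 5.88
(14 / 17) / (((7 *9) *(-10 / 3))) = -1 / 255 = -0.00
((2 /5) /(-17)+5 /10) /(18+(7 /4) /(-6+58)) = 8424 /318835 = 0.03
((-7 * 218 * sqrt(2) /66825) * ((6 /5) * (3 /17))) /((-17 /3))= 3052 * sqrt(2) /3576375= 0.00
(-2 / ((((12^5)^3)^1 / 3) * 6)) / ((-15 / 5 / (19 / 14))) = 19 / 647094906132627456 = 0.00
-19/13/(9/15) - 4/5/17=-8231/3315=-2.48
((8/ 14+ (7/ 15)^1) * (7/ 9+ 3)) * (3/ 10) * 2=3706/ 1575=2.35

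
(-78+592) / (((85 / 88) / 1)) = 45232 / 85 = 532.14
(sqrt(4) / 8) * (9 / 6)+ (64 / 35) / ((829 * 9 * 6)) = 2350471 / 6267240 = 0.38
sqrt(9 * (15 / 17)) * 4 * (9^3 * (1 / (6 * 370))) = 729 * sqrt(255) / 3145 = 3.70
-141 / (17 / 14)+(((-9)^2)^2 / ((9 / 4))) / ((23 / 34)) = 4194.49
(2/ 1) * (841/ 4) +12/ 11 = 421.59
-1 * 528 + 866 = 338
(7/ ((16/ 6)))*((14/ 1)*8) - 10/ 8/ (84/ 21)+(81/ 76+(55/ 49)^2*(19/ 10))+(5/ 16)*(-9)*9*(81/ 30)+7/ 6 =1007136139/ 4379424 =229.97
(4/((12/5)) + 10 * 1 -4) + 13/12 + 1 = 39/4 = 9.75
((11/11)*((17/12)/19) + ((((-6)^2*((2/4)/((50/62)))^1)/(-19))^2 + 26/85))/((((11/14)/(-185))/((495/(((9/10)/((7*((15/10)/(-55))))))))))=146905814503/3375350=43523.14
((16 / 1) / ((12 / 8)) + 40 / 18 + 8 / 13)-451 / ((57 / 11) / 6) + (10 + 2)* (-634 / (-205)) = -471.59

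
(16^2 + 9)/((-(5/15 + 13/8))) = -6360/47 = -135.32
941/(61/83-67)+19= 26397/5500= 4.80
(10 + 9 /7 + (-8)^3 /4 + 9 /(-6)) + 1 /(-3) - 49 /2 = -143.05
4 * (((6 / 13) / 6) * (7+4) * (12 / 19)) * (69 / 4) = 9108 / 247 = 36.87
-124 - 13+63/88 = -11993/88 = -136.28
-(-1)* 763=763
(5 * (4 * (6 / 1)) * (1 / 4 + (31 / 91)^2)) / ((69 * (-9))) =-121250 / 1714167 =-0.07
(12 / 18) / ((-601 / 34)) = -68 / 1803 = -0.04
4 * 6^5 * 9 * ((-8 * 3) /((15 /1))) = -2239488 /5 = -447897.60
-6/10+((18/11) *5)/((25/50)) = 867/55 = 15.76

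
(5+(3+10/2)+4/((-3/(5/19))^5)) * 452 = 3535536876932/601692057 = 5875.99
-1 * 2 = -2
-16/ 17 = -0.94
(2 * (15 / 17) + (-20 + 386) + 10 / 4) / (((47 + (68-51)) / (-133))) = -1674337 / 2176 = -769.46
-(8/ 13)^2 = -64/ 169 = -0.38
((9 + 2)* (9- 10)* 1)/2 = -11/2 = -5.50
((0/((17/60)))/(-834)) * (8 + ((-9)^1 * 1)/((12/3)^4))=0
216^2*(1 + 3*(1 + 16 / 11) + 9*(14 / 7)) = 13530240 / 11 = 1230021.82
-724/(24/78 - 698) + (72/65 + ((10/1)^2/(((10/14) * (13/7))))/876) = 28810633/12911145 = 2.23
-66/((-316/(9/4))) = 297/632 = 0.47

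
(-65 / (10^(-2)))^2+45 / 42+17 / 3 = 1774500283 / 42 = 42250006.74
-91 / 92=-0.99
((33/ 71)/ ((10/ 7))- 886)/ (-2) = 628829/ 1420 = 442.84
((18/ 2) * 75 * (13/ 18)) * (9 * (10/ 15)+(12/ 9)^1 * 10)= 9425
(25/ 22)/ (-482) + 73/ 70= 1.04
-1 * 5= -5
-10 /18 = -5 /9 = -0.56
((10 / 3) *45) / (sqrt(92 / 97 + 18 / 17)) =15 *sqrt(5458190) / 331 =105.87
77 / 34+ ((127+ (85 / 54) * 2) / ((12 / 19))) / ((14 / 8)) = 120.02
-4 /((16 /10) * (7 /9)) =-45 /14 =-3.21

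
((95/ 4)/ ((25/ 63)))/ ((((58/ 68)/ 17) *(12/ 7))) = 807177/ 1160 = 695.84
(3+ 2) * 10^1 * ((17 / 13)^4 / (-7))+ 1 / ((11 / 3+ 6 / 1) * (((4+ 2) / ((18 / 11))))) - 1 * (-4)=-1075253755 / 63776713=-16.86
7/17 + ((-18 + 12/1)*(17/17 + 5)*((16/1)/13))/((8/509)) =-2818.67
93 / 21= 31 / 7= 4.43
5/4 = 1.25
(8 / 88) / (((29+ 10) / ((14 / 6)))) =7 / 1287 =0.01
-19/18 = -1.06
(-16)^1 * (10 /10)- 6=-22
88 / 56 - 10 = -59 / 7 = -8.43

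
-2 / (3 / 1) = -0.67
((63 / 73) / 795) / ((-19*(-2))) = 0.00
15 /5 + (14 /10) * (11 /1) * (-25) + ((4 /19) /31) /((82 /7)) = -9224904 /24149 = -382.00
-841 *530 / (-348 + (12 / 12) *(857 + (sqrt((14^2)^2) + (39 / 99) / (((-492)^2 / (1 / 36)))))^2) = -0.40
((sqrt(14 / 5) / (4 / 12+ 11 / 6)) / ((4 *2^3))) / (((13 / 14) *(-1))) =-21 *sqrt(70) / 6760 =-0.03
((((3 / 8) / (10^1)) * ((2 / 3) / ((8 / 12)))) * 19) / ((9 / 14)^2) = 931 / 540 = 1.72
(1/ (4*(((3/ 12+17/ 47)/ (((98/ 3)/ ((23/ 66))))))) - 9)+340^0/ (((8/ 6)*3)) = 312753/ 10580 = 29.56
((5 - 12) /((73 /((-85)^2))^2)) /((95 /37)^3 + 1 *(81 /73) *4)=-18508827806875 /5766996131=-3209.44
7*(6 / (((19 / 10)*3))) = 140 / 19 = 7.37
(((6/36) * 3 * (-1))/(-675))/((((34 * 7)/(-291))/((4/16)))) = -97/428400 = -0.00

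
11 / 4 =2.75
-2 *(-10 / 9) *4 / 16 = 0.56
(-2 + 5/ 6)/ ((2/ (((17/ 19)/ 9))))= -119/ 2052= -0.06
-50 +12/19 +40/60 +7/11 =-30137/627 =-48.07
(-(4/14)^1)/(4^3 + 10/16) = -0.00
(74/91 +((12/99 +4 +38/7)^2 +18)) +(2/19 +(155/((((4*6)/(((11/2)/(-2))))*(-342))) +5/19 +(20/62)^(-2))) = 7594427288101/63264801600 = 120.04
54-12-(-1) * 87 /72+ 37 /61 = 64145 /1464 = 43.81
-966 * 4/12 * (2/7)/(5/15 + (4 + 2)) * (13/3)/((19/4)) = -4784/361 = -13.25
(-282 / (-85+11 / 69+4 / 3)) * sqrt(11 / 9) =3243 * sqrt(11) / 2881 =3.73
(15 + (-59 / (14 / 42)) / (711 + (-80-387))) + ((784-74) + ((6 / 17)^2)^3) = 4265674990451 / 5889566836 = 724.28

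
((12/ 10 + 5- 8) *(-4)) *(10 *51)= 3672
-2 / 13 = -0.15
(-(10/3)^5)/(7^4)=-100000/583443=-0.17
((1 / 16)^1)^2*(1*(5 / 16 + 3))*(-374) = -4.84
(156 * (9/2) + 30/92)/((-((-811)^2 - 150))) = -32307/30248266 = -0.00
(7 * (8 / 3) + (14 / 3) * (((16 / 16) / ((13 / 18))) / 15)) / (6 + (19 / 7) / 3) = 26068 / 9425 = 2.77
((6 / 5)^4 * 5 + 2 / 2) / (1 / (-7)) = -9947 / 125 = -79.58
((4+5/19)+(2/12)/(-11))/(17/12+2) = 10654/8569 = 1.24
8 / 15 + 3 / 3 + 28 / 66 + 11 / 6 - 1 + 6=967 / 110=8.79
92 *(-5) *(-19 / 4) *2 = 4370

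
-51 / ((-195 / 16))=272 / 65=4.18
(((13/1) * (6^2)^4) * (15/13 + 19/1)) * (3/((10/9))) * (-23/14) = -68319220608/35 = -1951977731.66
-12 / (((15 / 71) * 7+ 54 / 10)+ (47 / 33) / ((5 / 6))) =-11715 / 8384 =-1.40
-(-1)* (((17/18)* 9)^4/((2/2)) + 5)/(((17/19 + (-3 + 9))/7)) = 11118933/2096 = 5304.83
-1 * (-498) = 498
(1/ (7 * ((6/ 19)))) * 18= 8.14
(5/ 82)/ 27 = 0.00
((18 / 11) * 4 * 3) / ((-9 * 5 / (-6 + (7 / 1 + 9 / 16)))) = -15 / 22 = -0.68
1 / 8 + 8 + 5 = 105 / 8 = 13.12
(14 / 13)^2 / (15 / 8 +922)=1568 / 1249079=0.00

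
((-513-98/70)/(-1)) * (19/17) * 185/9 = 1808116/153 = 11817.75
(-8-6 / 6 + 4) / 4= -5 / 4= -1.25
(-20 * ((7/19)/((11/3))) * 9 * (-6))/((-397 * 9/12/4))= -120960/82973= -1.46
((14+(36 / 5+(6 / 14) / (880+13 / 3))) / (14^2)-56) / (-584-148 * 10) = 339069303 / 12521311040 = 0.03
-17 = -17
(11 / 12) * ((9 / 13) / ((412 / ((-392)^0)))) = 33 / 21424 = 0.00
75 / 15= 5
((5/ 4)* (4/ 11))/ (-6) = -5/ 66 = -0.08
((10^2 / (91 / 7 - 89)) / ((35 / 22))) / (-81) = 110 / 10773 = 0.01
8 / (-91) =-8 / 91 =-0.09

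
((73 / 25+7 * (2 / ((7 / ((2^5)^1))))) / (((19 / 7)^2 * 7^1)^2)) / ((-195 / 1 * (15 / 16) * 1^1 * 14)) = -93688 / 9529723125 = -0.00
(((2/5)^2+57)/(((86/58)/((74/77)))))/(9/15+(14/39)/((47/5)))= 58.05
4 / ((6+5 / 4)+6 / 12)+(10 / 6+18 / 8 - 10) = -2071 / 372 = -5.57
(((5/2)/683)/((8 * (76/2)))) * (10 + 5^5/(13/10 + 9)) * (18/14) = 181575/37425668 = 0.00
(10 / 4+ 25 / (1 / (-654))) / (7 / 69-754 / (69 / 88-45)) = -195064909 / 204690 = -952.98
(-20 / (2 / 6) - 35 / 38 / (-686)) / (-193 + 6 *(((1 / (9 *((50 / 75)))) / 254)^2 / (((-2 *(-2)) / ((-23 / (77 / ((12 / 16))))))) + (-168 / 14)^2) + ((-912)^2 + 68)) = -1268531656480 / 17600911178491277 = -0.00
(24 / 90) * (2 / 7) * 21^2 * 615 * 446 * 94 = 866317536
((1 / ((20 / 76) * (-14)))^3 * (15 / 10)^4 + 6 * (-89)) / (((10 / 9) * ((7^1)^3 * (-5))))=26380328211 / 94119200000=0.28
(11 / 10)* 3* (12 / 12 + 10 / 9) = 209 / 30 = 6.97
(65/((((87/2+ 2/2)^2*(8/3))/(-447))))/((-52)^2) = -6705/3295136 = -0.00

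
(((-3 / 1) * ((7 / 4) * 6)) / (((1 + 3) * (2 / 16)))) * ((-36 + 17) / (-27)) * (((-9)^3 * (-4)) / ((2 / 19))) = -1228122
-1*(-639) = 639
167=167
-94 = -94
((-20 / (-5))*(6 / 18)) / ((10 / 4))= 8 / 15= 0.53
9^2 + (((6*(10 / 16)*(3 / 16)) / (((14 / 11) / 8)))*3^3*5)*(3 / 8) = 273051 / 896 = 304.74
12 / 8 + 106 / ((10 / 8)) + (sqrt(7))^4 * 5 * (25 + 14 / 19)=1214447 / 190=6391.83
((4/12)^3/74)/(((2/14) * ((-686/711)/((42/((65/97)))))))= -7663/33670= -0.23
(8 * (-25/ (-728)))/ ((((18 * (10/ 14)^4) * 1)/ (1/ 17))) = 343/ 99450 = 0.00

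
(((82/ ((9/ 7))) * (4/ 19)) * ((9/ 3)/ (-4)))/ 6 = -287/ 171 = -1.68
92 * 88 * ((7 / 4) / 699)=14168 / 699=20.27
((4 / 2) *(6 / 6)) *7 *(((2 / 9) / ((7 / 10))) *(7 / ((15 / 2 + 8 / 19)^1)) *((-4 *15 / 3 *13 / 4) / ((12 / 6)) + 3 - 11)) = -6840 / 43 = -159.07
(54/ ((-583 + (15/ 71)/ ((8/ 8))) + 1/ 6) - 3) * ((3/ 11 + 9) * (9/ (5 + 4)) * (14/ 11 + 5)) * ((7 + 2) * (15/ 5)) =-145863007470/ 30031837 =-4856.95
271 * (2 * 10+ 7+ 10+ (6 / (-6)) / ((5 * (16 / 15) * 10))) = 1603507 / 160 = 10021.92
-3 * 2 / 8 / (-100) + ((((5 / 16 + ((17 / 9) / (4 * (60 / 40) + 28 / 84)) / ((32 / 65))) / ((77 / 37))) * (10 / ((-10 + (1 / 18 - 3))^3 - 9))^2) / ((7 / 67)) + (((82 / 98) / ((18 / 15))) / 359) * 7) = 24126754142776597159 / 1138859878643234101200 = 0.02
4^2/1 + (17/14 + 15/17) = 4307/238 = 18.10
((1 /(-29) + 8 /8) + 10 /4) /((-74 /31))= -6231 /4292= -1.45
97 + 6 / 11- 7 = 996 / 11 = 90.55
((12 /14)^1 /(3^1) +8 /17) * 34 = 180 /7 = 25.71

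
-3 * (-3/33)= 3/11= 0.27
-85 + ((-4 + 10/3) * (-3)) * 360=635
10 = 10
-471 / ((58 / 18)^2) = -38151 / 841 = -45.36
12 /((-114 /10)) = -20 /19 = -1.05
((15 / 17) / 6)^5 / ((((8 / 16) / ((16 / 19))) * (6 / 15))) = 15625 / 53954566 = 0.00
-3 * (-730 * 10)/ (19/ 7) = 153300/ 19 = 8068.42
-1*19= -19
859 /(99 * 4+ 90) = 859 /486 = 1.77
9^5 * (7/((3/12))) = 1653372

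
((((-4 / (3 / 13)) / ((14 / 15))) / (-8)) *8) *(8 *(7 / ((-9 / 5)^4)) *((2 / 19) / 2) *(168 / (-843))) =-36400000 / 35029179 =-1.04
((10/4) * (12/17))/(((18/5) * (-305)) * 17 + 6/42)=-0.00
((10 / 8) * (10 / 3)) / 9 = 25 / 54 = 0.46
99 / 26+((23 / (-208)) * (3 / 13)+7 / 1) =10.78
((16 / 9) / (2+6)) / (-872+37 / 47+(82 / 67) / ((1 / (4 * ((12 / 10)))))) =-31490 / 122622741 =-0.00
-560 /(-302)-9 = -1079 /151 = -7.15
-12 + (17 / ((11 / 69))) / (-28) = -4869 / 308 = -15.81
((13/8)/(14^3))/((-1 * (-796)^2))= -13/13909138432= -0.00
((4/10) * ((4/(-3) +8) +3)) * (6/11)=116/55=2.11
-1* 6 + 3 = -3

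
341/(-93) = -11/3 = -3.67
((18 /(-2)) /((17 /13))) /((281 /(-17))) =117 /281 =0.42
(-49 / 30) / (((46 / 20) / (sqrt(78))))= -49 *sqrt(78) / 69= -6.27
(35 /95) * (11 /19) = 77 /361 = 0.21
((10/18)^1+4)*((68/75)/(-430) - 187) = -123631769/145125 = -851.90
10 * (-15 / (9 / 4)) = -200 / 3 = -66.67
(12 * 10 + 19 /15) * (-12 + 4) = -14552 /15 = -970.13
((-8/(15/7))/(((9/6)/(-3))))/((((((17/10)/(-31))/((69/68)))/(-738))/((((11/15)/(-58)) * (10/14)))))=-7717512/8381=-920.83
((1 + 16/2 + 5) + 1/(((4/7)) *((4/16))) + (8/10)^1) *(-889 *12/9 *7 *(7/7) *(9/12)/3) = -678307/15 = -45220.47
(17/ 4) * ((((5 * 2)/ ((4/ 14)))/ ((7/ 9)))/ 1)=765/ 4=191.25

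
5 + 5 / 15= 16 / 3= 5.33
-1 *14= -14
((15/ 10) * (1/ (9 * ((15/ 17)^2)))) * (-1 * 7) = -2023/ 1350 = -1.50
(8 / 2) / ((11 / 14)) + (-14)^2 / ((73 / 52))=116200 / 803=144.71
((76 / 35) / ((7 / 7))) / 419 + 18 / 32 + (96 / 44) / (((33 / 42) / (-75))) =-5896810679 / 28391440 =-207.70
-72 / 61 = -1.18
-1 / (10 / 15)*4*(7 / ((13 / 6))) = -252 / 13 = -19.38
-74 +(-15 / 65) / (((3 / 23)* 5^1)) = -4833 / 65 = -74.35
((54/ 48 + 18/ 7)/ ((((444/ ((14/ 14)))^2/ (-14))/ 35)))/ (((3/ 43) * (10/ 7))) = -0.09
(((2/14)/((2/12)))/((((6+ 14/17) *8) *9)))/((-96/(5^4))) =-10625/935424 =-0.01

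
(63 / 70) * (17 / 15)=51 / 50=1.02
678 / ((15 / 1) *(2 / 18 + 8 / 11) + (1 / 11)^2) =123057 / 2284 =53.88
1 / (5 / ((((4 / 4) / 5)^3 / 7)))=1 / 4375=0.00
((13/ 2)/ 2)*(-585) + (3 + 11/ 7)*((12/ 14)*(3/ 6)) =-372261/ 196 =-1899.29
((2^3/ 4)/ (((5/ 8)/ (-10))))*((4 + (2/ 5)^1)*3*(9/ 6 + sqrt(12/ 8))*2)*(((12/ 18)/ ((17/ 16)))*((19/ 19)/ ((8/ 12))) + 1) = -209088/ 85 -69696*sqrt(6)/ 85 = -4468.33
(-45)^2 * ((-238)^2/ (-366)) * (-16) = 305877600/ 61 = 5014386.89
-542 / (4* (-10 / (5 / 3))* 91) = 271 / 1092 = 0.25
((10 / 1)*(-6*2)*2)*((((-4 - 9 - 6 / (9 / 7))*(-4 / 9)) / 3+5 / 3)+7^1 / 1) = -73120 / 27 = -2708.15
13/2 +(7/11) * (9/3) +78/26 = 251/22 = 11.41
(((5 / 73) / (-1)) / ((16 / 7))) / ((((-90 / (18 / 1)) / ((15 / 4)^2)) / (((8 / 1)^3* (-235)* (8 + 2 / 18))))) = -82250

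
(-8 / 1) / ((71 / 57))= -456 / 71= -6.42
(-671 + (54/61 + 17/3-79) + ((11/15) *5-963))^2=97100168881/33489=2899464.57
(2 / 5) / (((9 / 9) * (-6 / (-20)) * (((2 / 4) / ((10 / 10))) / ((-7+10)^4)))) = 216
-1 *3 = -3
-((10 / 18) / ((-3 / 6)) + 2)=-0.89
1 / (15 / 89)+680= 10289 / 15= 685.93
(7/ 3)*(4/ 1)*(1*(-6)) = -56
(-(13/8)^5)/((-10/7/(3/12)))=2599051/1310720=1.98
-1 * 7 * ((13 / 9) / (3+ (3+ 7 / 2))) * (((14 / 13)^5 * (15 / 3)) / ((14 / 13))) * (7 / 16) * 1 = -1176490 / 375687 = -3.13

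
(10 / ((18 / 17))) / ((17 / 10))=50 / 9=5.56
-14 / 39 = -0.36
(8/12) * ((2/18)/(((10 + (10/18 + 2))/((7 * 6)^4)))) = 2074464/113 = 18358.09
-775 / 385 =-155 / 77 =-2.01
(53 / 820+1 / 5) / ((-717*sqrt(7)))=-31*sqrt(7) / 587940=-0.00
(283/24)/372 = 283/8928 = 0.03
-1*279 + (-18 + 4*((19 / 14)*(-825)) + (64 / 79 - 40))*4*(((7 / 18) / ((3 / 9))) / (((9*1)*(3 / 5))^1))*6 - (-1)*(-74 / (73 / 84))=-1239594833 / 51903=-23882.91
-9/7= -1.29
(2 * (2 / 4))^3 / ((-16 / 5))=-5 / 16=-0.31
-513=-513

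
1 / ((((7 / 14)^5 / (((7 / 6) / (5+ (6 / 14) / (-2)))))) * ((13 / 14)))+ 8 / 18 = 69340 / 7839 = 8.85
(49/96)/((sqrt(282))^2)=49/27072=0.00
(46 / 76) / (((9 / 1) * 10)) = 23 / 3420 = 0.01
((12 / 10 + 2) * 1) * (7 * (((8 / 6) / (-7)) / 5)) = -64 / 75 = -0.85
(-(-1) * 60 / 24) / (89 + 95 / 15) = 15 / 572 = 0.03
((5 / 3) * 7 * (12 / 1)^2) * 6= 10080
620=620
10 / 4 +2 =9 / 2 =4.50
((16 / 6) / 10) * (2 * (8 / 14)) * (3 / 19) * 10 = 64 / 133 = 0.48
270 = 270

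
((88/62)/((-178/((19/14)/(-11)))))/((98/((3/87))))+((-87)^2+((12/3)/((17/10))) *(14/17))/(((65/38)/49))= 223615038307543567/1031062551610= 216878.25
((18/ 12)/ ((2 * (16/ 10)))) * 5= 2.34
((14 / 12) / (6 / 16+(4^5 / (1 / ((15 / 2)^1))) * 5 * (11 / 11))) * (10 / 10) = 28 / 921609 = 0.00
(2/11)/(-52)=-1/286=-0.00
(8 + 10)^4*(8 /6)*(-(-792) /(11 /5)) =50388480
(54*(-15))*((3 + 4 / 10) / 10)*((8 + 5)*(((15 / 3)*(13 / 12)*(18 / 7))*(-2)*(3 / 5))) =2094417 / 35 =59840.49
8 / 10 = 4 / 5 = 0.80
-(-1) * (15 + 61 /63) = 1006 /63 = 15.97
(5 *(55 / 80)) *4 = 55 / 4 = 13.75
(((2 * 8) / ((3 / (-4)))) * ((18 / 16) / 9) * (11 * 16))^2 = 1982464 / 9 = 220273.78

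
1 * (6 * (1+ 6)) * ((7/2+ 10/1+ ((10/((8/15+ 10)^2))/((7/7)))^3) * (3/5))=340.22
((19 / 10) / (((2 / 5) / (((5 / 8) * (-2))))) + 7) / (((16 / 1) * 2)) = 17 / 512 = 0.03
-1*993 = -993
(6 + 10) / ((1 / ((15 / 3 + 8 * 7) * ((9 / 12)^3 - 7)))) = -25681 / 4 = -6420.25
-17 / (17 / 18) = -18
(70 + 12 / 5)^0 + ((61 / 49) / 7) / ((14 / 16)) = 2889 / 2401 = 1.20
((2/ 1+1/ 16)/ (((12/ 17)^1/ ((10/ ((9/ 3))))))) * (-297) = -92565/ 32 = -2892.66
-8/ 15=-0.53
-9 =-9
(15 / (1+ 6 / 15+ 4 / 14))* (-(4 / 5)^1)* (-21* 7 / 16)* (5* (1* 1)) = 77175 / 236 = 327.01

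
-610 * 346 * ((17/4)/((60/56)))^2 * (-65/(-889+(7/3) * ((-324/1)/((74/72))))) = -10268733839/77283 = -132871.83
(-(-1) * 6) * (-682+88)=-3564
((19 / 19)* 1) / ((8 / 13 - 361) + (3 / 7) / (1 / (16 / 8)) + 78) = -91 / 25619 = -0.00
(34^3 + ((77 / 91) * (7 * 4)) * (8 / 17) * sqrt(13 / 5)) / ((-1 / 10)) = -393040 - 4928 * sqrt(65) / 221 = -393219.78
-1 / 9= -0.11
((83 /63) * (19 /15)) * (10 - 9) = 1577 /945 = 1.67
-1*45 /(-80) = 9 /16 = 0.56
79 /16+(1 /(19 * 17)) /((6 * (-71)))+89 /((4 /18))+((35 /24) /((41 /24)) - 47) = 16215579977 /45132144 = 359.29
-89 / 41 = -2.17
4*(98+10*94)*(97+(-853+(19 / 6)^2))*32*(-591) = 58575696320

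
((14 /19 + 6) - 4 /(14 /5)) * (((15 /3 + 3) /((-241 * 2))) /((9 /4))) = -11296 /288477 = -0.04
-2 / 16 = -0.12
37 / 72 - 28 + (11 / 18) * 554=311.07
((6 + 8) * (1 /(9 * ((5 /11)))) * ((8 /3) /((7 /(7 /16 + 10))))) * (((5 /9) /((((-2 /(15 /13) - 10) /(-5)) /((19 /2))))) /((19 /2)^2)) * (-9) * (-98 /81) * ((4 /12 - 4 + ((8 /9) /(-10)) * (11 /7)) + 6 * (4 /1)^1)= 37180045 /498636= 74.56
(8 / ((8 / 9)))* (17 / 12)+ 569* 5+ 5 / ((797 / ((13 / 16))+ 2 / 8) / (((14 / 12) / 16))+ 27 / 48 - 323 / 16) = 22363028331 / 7825396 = 2857.75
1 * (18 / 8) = 9 / 4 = 2.25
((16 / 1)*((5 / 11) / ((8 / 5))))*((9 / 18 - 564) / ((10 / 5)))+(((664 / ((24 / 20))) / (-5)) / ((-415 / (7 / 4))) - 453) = -571961 / 330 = -1733.22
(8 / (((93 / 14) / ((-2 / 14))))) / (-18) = 8 / 837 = 0.01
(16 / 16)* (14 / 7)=2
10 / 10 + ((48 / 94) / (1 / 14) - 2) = 289 / 47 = 6.15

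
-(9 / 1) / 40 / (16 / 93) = -837 / 640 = -1.31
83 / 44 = 1.89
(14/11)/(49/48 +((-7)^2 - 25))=672/13211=0.05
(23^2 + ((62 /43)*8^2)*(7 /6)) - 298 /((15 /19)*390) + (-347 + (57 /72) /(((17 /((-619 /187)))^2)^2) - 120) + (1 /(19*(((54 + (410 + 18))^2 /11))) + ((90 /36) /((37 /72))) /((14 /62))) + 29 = 6439422492929530926030371772341 /29372024029279941657790342200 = 219.24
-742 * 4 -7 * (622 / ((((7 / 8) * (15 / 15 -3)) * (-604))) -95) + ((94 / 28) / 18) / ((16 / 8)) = -175573903 / 76104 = -2307.03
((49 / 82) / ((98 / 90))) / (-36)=-5 / 328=-0.02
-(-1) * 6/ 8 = 3/ 4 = 0.75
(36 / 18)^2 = 4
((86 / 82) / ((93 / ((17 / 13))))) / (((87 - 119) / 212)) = -38743 / 396552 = -0.10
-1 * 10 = -10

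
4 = 4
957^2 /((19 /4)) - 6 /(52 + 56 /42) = 293071509 /1520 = 192810.20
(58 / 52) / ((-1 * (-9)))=29 / 234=0.12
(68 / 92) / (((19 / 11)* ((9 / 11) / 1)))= 2057 / 3933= 0.52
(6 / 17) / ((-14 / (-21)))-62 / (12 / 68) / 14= -8770 / 357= -24.57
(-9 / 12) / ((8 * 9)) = -0.01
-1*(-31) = 31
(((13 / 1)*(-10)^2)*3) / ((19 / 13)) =50700 / 19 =2668.42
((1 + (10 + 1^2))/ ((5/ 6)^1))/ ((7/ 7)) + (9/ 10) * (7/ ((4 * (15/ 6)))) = 1503/ 100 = 15.03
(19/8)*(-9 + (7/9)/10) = -15257/720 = -21.19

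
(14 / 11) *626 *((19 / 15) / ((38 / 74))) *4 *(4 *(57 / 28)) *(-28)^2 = 50184894.84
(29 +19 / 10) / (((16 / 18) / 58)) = 80649 / 40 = 2016.22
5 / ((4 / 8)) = 10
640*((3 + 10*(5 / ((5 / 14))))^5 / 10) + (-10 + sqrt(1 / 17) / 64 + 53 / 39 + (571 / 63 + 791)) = 3827014973143.43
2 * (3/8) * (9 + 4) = 39/4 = 9.75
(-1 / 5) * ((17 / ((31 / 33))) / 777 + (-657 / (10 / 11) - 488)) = 97205233 / 401450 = 242.14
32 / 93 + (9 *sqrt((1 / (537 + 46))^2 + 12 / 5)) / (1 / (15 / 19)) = 32 / 93 + 27 *sqrt(20393365) / 11077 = 11.35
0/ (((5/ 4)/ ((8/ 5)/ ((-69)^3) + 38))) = 0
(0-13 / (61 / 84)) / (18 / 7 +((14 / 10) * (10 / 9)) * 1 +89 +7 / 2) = -137592 / 742675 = -0.19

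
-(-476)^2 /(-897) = 226576 /897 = 252.59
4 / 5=0.80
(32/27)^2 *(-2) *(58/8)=-14848/729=-20.37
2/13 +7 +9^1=210/13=16.15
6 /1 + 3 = 9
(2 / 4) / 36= 1 / 72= 0.01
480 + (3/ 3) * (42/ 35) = 481.20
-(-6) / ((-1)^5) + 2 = -4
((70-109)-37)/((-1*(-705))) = -76/705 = -0.11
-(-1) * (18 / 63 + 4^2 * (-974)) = -109086 / 7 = -15583.71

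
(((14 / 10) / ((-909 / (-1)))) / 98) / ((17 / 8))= 4 / 540855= 0.00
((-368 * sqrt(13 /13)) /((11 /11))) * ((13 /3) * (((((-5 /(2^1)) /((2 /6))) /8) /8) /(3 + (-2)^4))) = 1495 /152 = 9.84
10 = 10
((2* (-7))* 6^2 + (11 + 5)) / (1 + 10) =-488 / 11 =-44.36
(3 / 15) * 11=11 / 5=2.20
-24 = -24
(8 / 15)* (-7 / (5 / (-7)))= 392 / 75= 5.23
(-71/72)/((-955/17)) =1207/68760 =0.02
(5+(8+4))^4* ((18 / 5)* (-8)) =-12027024 / 5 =-2405404.80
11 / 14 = 0.79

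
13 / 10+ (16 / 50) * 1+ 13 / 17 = 2027 / 850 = 2.38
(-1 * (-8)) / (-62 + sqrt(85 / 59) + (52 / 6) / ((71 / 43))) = -1215279168 / 8617208531- 362952 * sqrt(5015) / 8617208531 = -0.14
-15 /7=-2.14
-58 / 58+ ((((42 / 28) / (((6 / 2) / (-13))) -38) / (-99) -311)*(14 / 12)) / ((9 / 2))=-435769 / 5346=-81.51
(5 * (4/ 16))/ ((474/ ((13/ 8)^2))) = 845/ 121344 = 0.01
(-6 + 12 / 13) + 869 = 11231 / 13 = 863.92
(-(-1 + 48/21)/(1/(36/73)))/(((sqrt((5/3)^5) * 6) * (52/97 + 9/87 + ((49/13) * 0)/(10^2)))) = -1367118 * sqrt(15)/114911125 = -0.05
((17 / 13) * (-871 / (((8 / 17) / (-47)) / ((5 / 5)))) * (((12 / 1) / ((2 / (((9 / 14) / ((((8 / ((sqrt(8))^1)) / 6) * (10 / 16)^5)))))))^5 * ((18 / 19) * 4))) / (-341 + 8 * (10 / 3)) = -6375708392852.32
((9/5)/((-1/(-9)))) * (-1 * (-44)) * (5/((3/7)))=8316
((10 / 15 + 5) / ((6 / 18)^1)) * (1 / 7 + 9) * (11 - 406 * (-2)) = 127917.71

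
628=628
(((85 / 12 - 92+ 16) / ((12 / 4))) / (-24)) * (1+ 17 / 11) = 5789 / 2376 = 2.44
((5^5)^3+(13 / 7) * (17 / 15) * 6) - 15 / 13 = 13885498052096 / 455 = 30517578136.47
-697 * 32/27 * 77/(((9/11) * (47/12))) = -75565952/3807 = -19849.21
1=1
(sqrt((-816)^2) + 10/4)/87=1637/174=9.41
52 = 52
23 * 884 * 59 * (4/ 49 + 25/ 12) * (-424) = -161870005544/ 147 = -1101156500.30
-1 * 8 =-8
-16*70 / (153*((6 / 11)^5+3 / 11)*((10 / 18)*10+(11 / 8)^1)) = -1443016960 / 438562617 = -3.29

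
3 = 3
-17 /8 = -2.12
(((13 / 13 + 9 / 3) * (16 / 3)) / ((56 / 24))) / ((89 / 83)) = 5312 / 623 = 8.53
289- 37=252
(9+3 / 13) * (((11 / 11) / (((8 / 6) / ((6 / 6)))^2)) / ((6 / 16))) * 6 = 1080 / 13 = 83.08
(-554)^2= 306916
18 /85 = 0.21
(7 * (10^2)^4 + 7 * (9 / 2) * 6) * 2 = 1400000378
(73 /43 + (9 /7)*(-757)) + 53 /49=-2044857 /2107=-970.51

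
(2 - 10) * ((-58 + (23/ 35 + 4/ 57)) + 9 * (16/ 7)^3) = -39260392/ 97755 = -401.62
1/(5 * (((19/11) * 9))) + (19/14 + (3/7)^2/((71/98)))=1379789/849870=1.62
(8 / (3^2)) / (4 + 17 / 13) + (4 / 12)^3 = 127 / 621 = 0.20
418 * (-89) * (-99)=3682998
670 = 670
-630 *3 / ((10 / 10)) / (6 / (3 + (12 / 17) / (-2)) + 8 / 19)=-269325 / 383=-703.20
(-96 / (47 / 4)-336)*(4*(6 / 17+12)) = -13587840 / 799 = -17006.06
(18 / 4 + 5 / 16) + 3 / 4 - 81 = -75.44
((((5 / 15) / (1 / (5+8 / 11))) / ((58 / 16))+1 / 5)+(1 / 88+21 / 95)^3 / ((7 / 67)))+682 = 80991259977357601 / 118608242368000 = 682.85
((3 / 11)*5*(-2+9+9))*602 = 144480 / 11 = 13134.55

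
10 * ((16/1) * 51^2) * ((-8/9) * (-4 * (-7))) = -10357760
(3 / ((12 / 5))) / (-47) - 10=-10.03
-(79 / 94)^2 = -6241 / 8836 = -0.71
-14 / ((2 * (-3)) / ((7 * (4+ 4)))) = 392 / 3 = 130.67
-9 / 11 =-0.82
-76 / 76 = -1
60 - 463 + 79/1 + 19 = -305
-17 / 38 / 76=-0.01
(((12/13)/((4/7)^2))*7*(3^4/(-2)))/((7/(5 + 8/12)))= -648.78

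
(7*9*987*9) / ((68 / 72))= 10073322 / 17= 592548.35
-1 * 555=-555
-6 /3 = -2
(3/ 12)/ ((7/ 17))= 17/ 28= 0.61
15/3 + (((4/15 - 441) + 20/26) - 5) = -85793/195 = -439.96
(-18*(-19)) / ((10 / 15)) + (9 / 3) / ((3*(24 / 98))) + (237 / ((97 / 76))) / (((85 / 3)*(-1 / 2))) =49863361 / 98940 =503.98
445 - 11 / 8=3549 / 8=443.62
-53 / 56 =-0.95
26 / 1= 26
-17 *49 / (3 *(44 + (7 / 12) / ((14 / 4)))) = -1666 / 265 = -6.29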